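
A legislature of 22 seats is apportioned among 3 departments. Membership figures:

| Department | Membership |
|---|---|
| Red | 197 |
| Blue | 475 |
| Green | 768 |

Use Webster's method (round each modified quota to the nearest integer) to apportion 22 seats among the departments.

Red: 3, Blue: 7, Green: 12

Standard divisor 1440/22 ≈ 65.455; standard quotas: Red 3.010, Blue 7.257, Green 11.733.
Rounding to the nearest integer gives Red 3, Blue 7, Green 12 — total 22, matching the house size, so no adjustment is needed.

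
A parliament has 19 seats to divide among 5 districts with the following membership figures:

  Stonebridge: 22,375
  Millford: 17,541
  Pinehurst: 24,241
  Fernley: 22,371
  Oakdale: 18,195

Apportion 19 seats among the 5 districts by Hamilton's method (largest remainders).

Stonebridge=4, Millford=3, Pinehurst=5, Fernley=4, Oakdale=3

Standard divisor: 104723 ÷ 19 ≈ 5511.737.
Standard quotas: Stonebridge 4.0595, Millford 3.1825, Pinehurst 4.3981, Fernley 4.0588, Oakdale 3.3011.
Lower quotas: Stonebridge 4, Millford 3, Pinehurst 4, Fernley 4, Oakdale 3 (sum 18, leaving 1 seat).
Remainders in descending order: Pinehurst 0.3981, Oakdale 0.3011, Millford 0.1825, Stonebridge 0.0595, Fernley 0.0588.
The surplus seat goes to Pinehurst.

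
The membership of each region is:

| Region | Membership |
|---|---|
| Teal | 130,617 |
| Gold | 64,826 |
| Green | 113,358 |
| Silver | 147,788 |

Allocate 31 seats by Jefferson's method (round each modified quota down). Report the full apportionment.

Teal 9, Gold 4, Green 8, Silver 10

Standard divisor 456589/31 ≈ 14728.677; standard quotas: Teal 8.868, Gold 4.401, Green 7.696, Silver 10.034.
Rounding down gives 8, 4, 7, 10 = 29 seats, so the divisor must be adjusted.
With modified divisor 13800: modified quotas Teal 9.465, Gold 4.698, Green 8.214, Silver 10.709.
Rounding down: Teal 9, Gold 4, Green 8, Silver 10 (total 31).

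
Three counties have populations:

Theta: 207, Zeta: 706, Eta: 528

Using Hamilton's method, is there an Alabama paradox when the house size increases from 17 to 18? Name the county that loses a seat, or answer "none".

At 17 seats: Theta 3, Zeta 8, Eta 6.
At 18 seats: Theta 2, Zeta 9, Eta 7.
Theta drops from 3 to 2.

Theta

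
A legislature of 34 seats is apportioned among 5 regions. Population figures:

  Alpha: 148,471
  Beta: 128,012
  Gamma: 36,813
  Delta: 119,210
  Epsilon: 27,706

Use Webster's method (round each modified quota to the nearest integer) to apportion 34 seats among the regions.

Alpha 11, Beta 9, Gamma 3, Delta 9, Epsilon 2

Standard divisor 460212/34 ≈ 13535.647; standard quotas: Alpha 10.969, Beta 9.457, Gamma 2.720, Delta 8.807, Epsilon 2.047.
Rounding to the nearest integer gives Alpha 11, Beta 9, Gamma 3, Delta 9, Epsilon 2 — total 34, matching the house size, so no adjustment is needed.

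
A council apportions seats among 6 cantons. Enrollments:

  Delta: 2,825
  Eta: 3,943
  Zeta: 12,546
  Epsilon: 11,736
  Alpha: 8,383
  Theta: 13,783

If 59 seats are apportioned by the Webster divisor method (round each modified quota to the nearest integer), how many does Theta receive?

Standard divisor 53216/59 ≈ 901.966; standard quotas: Delta 3.132, Eta 4.372, Zeta 13.910, Epsilon 13.012, Alpha 9.294, Theta 15.281.
Rounding to the nearest integer gives 3, 4, 14, 13, 9, 15 = 58 seats, so the divisor must be adjusted.
With modified divisor 886: modified quotas Delta 3.188, Eta 4.450, Zeta 14.160, Epsilon 13.246, Alpha 9.462, Theta 15.556.
Rounding to the nearest integer: Delta 3, Eta 4, Zeta 14, Epsilon 13, Alpha 9, Theta 16 (total 59).
Theta receives 16.

16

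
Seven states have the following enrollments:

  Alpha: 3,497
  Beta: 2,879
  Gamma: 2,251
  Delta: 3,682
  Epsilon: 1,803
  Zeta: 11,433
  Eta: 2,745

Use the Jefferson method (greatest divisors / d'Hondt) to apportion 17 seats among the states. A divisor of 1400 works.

With modified divisor 1400: modified quotas Alpha 2.498, Beta 2.056, Gamma 1.608, Delta 2.630, Epsilon 1.288, Zeta 8.166, Eta 1.961.
Rounding down: Alpha 2, Beta 2, Gamma 1, Delta 2, Epsilon 1, Zeta 8, Eta 1 (total 17).

Alpha: 2, Beta: 2, Gamma: 1, Delta: 2, Epsilon: 1, Zeta: 8, Eta: 1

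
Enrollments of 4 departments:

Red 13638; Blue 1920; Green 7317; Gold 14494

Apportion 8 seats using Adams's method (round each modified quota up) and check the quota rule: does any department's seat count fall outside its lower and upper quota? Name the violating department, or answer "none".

Standard quotas: Red 2.920, Blue 0.411, Green 1.566, Gold 3.103.
Adams allocation: Red 2, Blue 1, Green 2, Gold 3.
Every allocation lies between the lower and upper quota.

none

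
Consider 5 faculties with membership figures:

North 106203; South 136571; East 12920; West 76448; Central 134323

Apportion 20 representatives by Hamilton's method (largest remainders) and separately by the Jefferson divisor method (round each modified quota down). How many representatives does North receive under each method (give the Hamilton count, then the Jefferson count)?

4 and 5

Hamilton: North 4, South 6, East 1, West 3, Central 6.
Jefferson: North 5, South 6, East 0, West 3, Central 6.
North gets 4 under Hamilton and 5 under Jefferson.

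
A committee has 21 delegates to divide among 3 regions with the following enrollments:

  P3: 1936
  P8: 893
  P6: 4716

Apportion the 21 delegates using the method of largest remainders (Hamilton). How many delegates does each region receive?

Total 7545; standard divisor 7545/21 ≈ 359.286.
Standard quotas: P3 5.388, P8 2.485, P6 13.126.
Lower quotas: P3 5, P8 2, P6 13 (sum 20, leaving 1 seat).
Remainders in descending order: P8 0.485, P3 0.388, P6 0.126.
The surplus seat goes to P8.

P3=5, P8=3, P6=13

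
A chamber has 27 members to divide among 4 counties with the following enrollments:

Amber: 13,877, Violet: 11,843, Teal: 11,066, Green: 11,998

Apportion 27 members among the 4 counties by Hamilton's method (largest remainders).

Standard divisor: 48784 ÷ 27 ≈ 1806.815.
Standard quotas: Amber 7.6804, Violet 6.5546, Teal 6.1246, Green 6.6404.
Lower quotas: Amber 7, Violet 6, Teal 6, Green 6 (sum 25, leaving 2 seats).
Remainders in descending order: Amber 0.6804, Green 0.6404, Violet 0.5546, Teal 0.1246.
Largest remainders: Amber, Green receive the extra seats.

Amber 8, Violet 6, Teal 6, Green 7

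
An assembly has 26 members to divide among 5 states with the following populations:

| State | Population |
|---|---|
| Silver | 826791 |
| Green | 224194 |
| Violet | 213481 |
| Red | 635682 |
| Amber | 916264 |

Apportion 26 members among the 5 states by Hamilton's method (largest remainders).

Standard divisor: 2816412 ÷ 26 ≈ 108323.538.
Standard quotas: Silver 7.6326, Green 2.0697, Violet 1.9708, Red 5.8684, Amber 8.4586.
Lower quotas: Silver 7, Green 2, Violet 1, Red 5, Amber 8 (sum 23, leaving 3 seats).
Remainders in descending order: Violet 0.9708, Red 0.8684, Silver 0.6326, Amber 0.4586, Green 0.0697.
The surplus seats go to Violet, Red, Silver.

Silver: 8, Green: 2, Violet: 2, Red: 6, Amber: 8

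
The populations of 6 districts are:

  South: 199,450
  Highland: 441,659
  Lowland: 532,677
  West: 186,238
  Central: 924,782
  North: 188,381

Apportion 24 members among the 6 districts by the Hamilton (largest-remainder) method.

Standard divisor: 2473187 ÷ 24 ≈ 103049.458.
Standard quotas: South 1.9355, Highland 4.2859, Lowland 5.1691, West 1.8073, Central 8.9742, North 1.8281.
Lower quotas: South 1, Highland 4, Lowland 5, West 1, Central 8, North 1 (sum 20, leaving 4 seats).
Remainders in descending order: Central 0.9742, South 0.9355, North 0.8281, West 0.8073, Highland 0.2859, Lowland 0.1691.
The surplus seats go to Central, South, North, West.

South=2, Highland=4, Lowland=5, West=2, Central=9, North=2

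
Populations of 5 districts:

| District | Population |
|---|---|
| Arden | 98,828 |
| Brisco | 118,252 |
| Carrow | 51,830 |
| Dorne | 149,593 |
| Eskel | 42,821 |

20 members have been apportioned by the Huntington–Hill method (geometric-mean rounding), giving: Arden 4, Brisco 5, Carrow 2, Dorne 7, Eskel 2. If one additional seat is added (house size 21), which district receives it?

Priority for the next seat is population ÷ (√(s·(s+1))).
Priorities: Arden 22098.613, Brisco 21589.763, Carrow 21159.509, Dorne 19990.205, Eskel 17481.600.
Highest priority: Arden.

Arden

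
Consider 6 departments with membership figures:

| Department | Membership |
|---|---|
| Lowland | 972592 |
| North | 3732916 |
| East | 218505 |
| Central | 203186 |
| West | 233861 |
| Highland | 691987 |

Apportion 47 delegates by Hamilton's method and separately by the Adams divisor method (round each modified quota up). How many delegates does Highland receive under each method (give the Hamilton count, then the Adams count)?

Hamilton: Lowland 7, North 29, East 2, Central 2, West 2, Highland 5.
Adams: Lowland 8, North 27, East 2, Central 2, West 2, Highland 6.
Highland gets 5 under Hamilton and 6 under Adams.

5 and 6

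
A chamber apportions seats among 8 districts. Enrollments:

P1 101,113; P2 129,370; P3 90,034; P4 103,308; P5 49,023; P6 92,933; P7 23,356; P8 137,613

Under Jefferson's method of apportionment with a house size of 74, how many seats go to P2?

Standard divisor 726750/74 ≈ 9820.946; standard quotas: P1 10.296, P2 13.173, P3 9.168, P4 10.519, P5 4.992, P6 9.463, P7 2.378, P8 14.012.
Rounding down gives 10, 13, 9, 10, 4, 9, 2, 14 = 71 seats, so the divisor must be adjusted.
With modified divisor 9270: modified quotas P1 10.908, P2 13.956, P3 9.712, P4 11.144, P5 5.288, P6 10.025, P7 2.520, P8 14.845.
Rounding down: P1 10, P2 13, P3 9, P4 11, P5 5, P6 10, P7 2, P8 14 (total 74).
P2 receives 13.

13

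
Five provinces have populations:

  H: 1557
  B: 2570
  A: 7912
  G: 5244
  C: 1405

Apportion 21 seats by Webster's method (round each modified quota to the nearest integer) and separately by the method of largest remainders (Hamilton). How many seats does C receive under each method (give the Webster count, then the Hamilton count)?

Webster: H 2, B 3, A 8, G 6, C 2.
Hamilton: H 2, B 3, A 9, G 6, C 1.
C gets 2 under Webster and 1 under Hamilton.

2 and 1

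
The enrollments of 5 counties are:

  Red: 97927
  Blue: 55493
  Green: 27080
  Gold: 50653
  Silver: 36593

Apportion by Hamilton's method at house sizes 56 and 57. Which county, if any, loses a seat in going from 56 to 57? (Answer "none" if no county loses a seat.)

At 56 seats: Red 20, Blue 12, Green 6, Gold 10, Silver 8.
At 57 seats: Red 21, Blue 12, Green 5, Gold 11, Silver 8.
Green drops from 6 to 5.

Green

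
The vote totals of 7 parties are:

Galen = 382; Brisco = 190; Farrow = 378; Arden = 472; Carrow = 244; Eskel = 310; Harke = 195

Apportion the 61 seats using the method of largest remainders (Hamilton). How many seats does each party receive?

Galen: 11, Brisco: 5, Farrow: 11, Arden: 13, Carrow: 7, Eskel: 9, Harke: 5

Total 2171; standard divisor 2171/61 ≈ 35.59.
Standard quotas: Galen 10.733, Brisco 5.339, Farrow 10.621, Arden 13.262, Carrow 6.856, Eskel 8.710, Harke 5.479.
Lower quotas: Galen 10, Brisco 5, Farrow 10, Arden 13, Carrow 6, Eskel 8, Harke 5 (sum 57, leaving 4 seats).
Remainders in descending order: Carrow 0.856, Galen 0.733, Eskel 0.710, Farrow 0.621, Harke 0.479, Brisco 0.339, Arden 0.262.
The surplus seats go to Carrow, Galen, Eskel, Farrow.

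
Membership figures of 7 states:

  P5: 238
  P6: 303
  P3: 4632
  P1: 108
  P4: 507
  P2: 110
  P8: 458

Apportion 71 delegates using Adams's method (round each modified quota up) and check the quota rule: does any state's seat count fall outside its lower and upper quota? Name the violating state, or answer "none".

P3

Standard quotas: P5 2.659, P6 3.385, P3 51.742, P1 1.206, P4 5.663, P2 1.229, P8 5.116.
Adams allocation: P5 3, P6 4, P3 49, P1 2, P4 6, P2 2, P8 5.
P3 has quota 51.742 (lower 51, upper 52) but receives 49 — outside the quota interval.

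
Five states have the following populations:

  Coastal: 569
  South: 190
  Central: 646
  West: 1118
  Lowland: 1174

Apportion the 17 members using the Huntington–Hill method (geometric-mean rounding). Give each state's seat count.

Coastal 3; South 1; Central 3; West 5; Lowland 5

With divisor 223: modified quotas Coastal 2.552, South 0.852, Central 2.897, West 5.013, Lowland 5.265.
Geometric-mean thresholds: Coastal √(2·3)=2.449, South (min 1), Central √(2·3)=2.449, West √(5·6)=5.477, Lowland √(5·6)=5.477.
Each quota rounded against its threshold gives Coastal 3, South 1, Central 3, West 5, Lowland 5 (total 17).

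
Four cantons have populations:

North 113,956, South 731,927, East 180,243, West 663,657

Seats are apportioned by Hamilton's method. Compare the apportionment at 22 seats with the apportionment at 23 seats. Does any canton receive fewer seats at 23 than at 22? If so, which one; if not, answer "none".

none

At 22 seats: North 1, South 10, East 2, West 9.
At 23 seats: North 2, South 10, East 2, West 9.
No canton's allocation decreased.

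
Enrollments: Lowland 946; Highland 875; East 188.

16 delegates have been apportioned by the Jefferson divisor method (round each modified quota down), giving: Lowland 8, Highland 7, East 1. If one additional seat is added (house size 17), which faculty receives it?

Highland

Priority for the next seat is population ÷ (current seats + 1).
Priorities: Lowland 105.111, Highland 109.375, East 94.000.
Highest priority: Highland.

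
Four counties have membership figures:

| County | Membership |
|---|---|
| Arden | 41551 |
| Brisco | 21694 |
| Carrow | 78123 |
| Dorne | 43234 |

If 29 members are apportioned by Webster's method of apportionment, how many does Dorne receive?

Standard divisor 184602/29 ≈ 6365.586; standard quotas: Arden 6.527, Brisco 3.408, Carrow 12.273, Dorne 6.792.
Rounding to the nearest integer gives Arden 7, Brisco 3, Carrow 12, Dorne 7 — total 29, matching the house size, so no adjustment is needed.
Dorne receives 7.

7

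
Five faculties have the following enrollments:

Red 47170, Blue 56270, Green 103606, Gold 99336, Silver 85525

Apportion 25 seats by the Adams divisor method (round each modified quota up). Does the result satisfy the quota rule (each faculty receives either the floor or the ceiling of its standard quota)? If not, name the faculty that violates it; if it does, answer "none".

Standard quotas: Red 3.009, Blue 3.589, Green 6.609, Gold 6.337, Silver 5.456.
Adams allocation: Red 3, Blue 4, Green 7, Gold 6, Silver 5.
Every allocation lies between the lower and upper quota.

none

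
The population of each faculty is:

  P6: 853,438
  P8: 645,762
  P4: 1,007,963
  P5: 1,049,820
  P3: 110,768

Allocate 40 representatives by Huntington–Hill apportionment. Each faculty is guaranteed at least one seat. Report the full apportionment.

P6: 9, P8: 7, P4: 11, P5: 12, P3: 1

With divisor 90668: modified quotas P6 9.413, P8 7.122, P4 11.117, P5 11.579, P3 1.222.
Geometric-mean thresholds: P6 √(9·10)=9.487, P8 √(7·8)=7.483, P4 √(11·12)=11.489, P5 √(11·12)=11.489, P3 √(1·2)=1.414.
Each quota rounded against its threshold gives P6 9, P8 7, P4 11, P5 12, P3 1 (total 40).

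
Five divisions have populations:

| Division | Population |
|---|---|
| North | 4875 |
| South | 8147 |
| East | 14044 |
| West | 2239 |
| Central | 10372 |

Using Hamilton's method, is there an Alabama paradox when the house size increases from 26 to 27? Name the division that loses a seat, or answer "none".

West

At 26 seats: North 3, South 5, East 9, West 2, Central 7.
At 27 seats: North 3, South 6, East 10, West 1, Central 7.
West drops from 2 to 1.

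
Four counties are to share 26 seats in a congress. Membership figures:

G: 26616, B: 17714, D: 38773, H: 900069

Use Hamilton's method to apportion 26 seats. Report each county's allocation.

The standard divisor is 983172/26 ≈ 37814.308.
Standard quotas: G 0.7039, B 0.4684, D 1.0254, H 23.8023.
Lower quotas: G 0, B 0, D 1, H 23 (sum 24, leaving 2 seats).
Remainders in descending order: H 0.8023, G 0.7039, B 0.4684, D 0.0254.
Largest remainders: H, G receive the extra seats.

G: 1, B: 0, D: 1, H: 24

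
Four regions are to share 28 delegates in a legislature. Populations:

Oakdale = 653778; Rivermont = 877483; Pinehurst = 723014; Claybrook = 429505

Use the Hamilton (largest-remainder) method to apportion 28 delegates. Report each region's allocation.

Total 2683780; standard divisor 2683780/28 ≈ 95849.286.
Standard quotas: Oakdale 6.8209, Rivermont 9.1548, Pinehurst 7.5432, Claybrook 4.4810.
Lower quotas: Oakdale 6, Rivermont 9, Pinehurst 7, Claybrook 4 (sum 26, leaving 2 seats).
Remainders in descending order: Oakdale 0.8209, Pinehurst 0.5432, Claybrook 0.4810, Rivermont 0.1548.
The surplus seats go to Oakdale, Pinehurst.

Oakdale 7, Rivermont 9, Pinehurst 8, Claybrook 4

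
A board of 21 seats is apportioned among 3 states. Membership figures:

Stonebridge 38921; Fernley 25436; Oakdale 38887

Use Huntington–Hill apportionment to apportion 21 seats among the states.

Stonebridge=8, Fernley=5, Oakdale=8

With divisor 4920: modified quotas Stonebridge 7.911, Fernley 5.170, Oakdale 7.904.
Geometric-mean thresholds: Stonebridge √(7·8)=7.483, Fernley √(5·6)=5.477, Oakdale √(7·8)=7.483.
Each quota rounded against its threshold gives Stonebridge 8, Fernley 5, Oakdale 8 (total 21).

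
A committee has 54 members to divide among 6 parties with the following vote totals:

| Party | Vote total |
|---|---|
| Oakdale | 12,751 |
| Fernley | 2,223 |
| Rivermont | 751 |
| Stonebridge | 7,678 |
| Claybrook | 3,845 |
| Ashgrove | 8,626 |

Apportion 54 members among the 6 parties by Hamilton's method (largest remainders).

Oakdale 19; Fernley 3; Rivermont 1; Stonebridge 12; Claybrook 6; Ashgrove 13

Standard divisor: 35874 ÷ 54 ≈ 664.333.
Standard quotas: Oakdale 19.1937, Fernley 3.3462, Rivermont 1.1305, Stonebridge 11.5575, Claybrook 5.7878, Ashgrove 12.9844.
Lower quotas: Oakdale 19, Fernley 3, Rivermont 1, Stonebridge 11, Claybrook 5, Ashgrove 12 (sum 51, leaving 3 seats).
Remainders in descending order: Ashgrove 0.9844, Claybrook 0.7878, Stonebridge 0.5575, Fernley 0.3462, Oakdale 0.1937, Rivermont 0.1305.
The surplus seats go to Ashgrove, Claybrook, Stonebridge.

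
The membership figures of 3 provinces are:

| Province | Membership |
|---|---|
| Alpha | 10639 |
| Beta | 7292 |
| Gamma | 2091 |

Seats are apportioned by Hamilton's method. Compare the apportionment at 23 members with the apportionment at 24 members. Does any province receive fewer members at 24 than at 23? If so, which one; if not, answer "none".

Gamma

At 23 seats: Alpha 12, Beta 8, Gamma 3.
At 24 seats: Alpha 13, Beta 9, Gamma 2.
Gamma drops from 3 to 2.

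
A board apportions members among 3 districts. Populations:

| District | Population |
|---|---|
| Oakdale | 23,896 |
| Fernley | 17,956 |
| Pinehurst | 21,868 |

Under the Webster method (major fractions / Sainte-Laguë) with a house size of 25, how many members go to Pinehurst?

9

Standard divisor 63720/25 ≈ 2548.8; standard quotas: Oakdale 9.375, Fernley 7.045, Pinehurst 8.580.
Rounding to the nearest integer gives Oakdale 9, Fernley 7, Pinehurst 9 — total 25, matching the house size, so no adjustment is needed.
Pinehurst receives 9.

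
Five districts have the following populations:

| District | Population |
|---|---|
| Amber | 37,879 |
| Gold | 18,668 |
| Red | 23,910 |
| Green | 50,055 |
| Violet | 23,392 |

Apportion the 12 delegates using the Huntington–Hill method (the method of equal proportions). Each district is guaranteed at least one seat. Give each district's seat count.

With divisor 13825: modified quotas Amber 2.740, Gold 1.350, Red 1.729, Green 3.621, Violet 1.692.
Geometric-mean thresholds: Amber √(2·3)=2.449, Gold √(1·2)=1.414, Red √(1·2)=1.414, Green √(3·4)=3.464, Violet √(1·2)=1.414.
Each quota rounded against its threshold gives Amber 3, Gold 1, Red 2, Green 4, Violet 2 (total 12).

Amber 3, Gold 1, Red 2, Green 4, Violet 2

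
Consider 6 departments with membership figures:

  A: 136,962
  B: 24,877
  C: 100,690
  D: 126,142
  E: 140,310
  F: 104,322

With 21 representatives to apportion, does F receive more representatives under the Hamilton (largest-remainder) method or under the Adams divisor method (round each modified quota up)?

Hamilton: A 5, B 1, C 3, D 4, E 5, F 3.
Adams: A 4, B 1, C 3, D 4, E 5, F 4.
F gets 3 under Hamilton and 4 under Adams.

Adams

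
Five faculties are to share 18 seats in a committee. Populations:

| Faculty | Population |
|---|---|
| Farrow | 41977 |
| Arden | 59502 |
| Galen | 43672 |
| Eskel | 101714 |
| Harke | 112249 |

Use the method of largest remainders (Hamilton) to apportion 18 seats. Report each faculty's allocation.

Farrow 2, Arden 3, Galen 2, Eskel 5, Harke 6

The standard divisor is 359114/18 ≈ 19950.778.
Standard quotas: Farrow 2.1040, Arden 2.9824, Galen 2.1890, Eskel 5.0982, Harke 5.6263.
Lower quotas: Farrow 2, Arden 2, Galen 2, Eskel 5, Harke 5 (sum 16, leaving 2 seats).
Remainders in descending order: Arden 0.9824, Harke 0.6263, Galen 0.1890, Farrow 0.1040, Eskel 0.0982.
Largest remainders: Arden, Harke receive the extra seats.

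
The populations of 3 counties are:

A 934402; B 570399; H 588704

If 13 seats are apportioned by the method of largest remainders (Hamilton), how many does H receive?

4

Standard divisor: 2093505 ÷ 13 ≈ 161038.846.
Standard quotas: A 5.8023, B 3.5420, H 3.6557.
Lower quotas: A 5, B 3, H 3 (sum 11, leaving 2 seats).
Remainders in descending order: A 0.8023, H 0.6557, B 0.5420.
Largest remainders: A, H receive the extra seats.
H receives 4.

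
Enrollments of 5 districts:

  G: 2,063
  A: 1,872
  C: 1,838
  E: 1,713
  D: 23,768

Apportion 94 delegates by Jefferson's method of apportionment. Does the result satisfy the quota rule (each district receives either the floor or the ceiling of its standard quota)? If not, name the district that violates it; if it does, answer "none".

D

Standard quotas: G 6.205, A 5.630, C 5.528, E 5.152, D 71.485.
Jefferson allocation: G 6, A 5, C 5, E 5, D 73.
D has quota 71.485 (lower 71, upper 72) but receives 73 — outside the quota interval.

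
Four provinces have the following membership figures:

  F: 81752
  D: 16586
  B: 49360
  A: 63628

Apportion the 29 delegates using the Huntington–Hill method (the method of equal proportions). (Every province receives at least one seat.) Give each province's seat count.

F: 11, D: 2, B: 7, A: 9

With divisor 7307: modified quotas F 11.188, D 2.270, B 6.755, A 8.708.
Geometric-mean thresholds: F √(11·12)=11.489, D √(2·3)=2.449, B √(6·7)=6.481, A √(8·9)=8.485.
Each quota rounded against its threshold gives F 11, D 2, B 7, A 9 (total 29).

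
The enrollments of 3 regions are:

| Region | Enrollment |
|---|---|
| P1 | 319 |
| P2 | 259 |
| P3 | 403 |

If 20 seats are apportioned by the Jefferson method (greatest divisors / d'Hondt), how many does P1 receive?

7

Standard divisor 981/20 ≈ 49.05; standard quotas: P1 6.504, P2 5.280, P3 8.216.
Rounding down gives 6, 5, 8 = 19 seats, so the divisor must be adjusted.
With modified divisor 45: modified quotas P1 7.089, P2 5.756, P3 8.956.
Rounding down: P1 7, P2 5, P3 8 (total 20).
P1 receives 7.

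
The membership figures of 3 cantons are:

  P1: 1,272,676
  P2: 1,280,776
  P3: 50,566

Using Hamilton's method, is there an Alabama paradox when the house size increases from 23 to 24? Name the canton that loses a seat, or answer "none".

P3

At 23 seats: P1 11, P2 11, P3 1.
At 24 seats: P1 12, P2 12, P3 0.
P3 drops from 1 to 0.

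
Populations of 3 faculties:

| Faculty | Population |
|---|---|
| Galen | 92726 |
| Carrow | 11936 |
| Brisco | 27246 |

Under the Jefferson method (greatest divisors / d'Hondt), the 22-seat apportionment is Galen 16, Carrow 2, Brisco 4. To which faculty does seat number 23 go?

Galen

Priority for the next seat is population ÷ (current seats + 1).
Priorities: Galen 5454.471, Carrow 3978.667, Brisco 5449.200.
Highest priority: Galen.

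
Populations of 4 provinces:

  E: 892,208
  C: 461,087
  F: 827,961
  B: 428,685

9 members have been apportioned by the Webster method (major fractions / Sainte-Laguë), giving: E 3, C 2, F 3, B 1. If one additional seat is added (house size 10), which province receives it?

Priority for the next seat is population ÷ (current seats + 0.5).
Priorities: E 254916.571, C 184434.800, F 236560.286, B 285790.000.
Highest priority: B.

B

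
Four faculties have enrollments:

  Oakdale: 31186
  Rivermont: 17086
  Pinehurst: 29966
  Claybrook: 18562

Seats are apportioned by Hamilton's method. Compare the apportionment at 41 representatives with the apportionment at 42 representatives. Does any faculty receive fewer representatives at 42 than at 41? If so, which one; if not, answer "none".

At 41 seats: Oakdale 13, Rivermont 7, Pinehurst 13, Claybrook 8.
At 42 seats: Oakdale 14, Rivermont 7, Pinehurst 13, Claybrook 8.
No faculty's allocation decreased.

none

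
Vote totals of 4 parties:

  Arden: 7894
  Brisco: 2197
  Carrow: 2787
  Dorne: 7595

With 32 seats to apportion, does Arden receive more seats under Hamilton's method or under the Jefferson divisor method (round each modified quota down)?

Jefferson

Hamilton: Arden 12, Brisco 4, Carrow 4, Dorne 12.
Jefferson: Arden 13, Brisco 3, Carrow 4, Dorne 12.
Arden gets 12 under Hamilton and 13 under Jefferson.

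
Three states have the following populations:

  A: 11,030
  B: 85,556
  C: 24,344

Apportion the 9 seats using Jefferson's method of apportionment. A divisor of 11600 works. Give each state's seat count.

With modified divisor 11600: modified quotas A 0.951, B 7.376, C 2.099.
Rounding down: A 0, B 7, C 2 (total 9).

A: 0, B: 7, C: 2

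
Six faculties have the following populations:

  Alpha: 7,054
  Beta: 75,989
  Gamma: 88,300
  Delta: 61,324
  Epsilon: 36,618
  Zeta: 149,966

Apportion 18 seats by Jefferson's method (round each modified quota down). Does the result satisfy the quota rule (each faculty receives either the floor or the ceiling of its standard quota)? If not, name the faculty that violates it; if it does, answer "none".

none

Standard quotas: Alpha 0.303, Beta 3.262, Gamma 3.791, Delta 2.633, Epsilon 1.572, Zeta 6.439.
Jefferson allocation: Alpha 0, Beta 3, Gamma 4, Delta 3, Epsilon 1, Zeta 7.
Every allocation lies between the lower and upper quota.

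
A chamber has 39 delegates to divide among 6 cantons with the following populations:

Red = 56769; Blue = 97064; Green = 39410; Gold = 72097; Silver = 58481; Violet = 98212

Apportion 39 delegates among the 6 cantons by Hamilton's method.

The standard divisor is 422033/39 ≈ 10821.359.
Standard quotas: Red 5.2460, Blue 8.9697, Green 3.6419, Gold 6.6625, Silver 5.4042, Violet 9.0758.
Lower quotas: Red 5, Blue 8, Green 3, Gold 6, Silver 5, Violet 9 (sum 36, leaving 3 seats).
Remainders in descending order: Blue 0.9697, Gold 0.6625, Green 0.6419, Silver 0.4042, Red 0.2460, Violet 0.0758.
Largest remainders: Blue, Gold, Green receive the extra seats.

Red: 5, Blue: 9, Green: 4, Gold: 7, Silver: 5, Violet: 9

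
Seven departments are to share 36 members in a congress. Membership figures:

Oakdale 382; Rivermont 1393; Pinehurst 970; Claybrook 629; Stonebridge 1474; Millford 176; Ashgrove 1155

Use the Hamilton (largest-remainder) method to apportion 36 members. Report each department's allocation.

The standard divisor is 6179/36 ≈ 171.639.
Standard quotas: Oakdale 2.226, Rivermont 8.116, Pinehurst 5.651, Claybrook 3.665, Stonebridge 8.588, Millford 1.025, Ashgrove 6.729.
Lower quotas: Oakdale 2, Rivermont 8, Pinehurst 5, Claybrook 3, Stonebridge 8, Millford 1, Ashgrove 6 (sum 33, leaving 3 seats).
Remainders in descending order: Ashgrove 0.729, Claybrook 0.665, Pinehurst 0.651, Stonebridge 0.588, Oakdale 0.226, Rivermont 0.116, Millford 0.025.
Largest remainders: Ashgrove, Claybrook, Pinehurst receive the extra seats.

Oakdale=2, Rivermont=8, Pinehurst=6, Claybrook=4, Stonebridge=8, Millford=1, Ashgrove=7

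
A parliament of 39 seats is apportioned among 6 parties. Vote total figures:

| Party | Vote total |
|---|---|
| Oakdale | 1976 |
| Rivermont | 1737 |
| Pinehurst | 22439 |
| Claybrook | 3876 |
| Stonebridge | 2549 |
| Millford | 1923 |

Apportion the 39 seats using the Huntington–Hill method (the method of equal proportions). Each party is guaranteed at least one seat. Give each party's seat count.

With divisor 873: modified quotas Oakdale 2.263, Rivermont 1.990, Pinehurst 25.703, Claybrook 4.440, Stonebridge 2.920, Millford 2.203.
Geometric-mean thresholds: Oakdale √(2·3)=2.449, Rivermont √(1·2)=1.414, Pinehurst √(25·26)=25.495, Claybrook √(4·5)=4.472, Stonebridge √(2·3)=2.449, Millford √(2·3)=2.449.
Each quota rounded against its threshold gives Oakdale 2, Rivermont 2, Pinehurst 26, Claybrook 4, Stonebridge 3, Millford 2 (total 39).

Oakdale 2; Rivermont 2; Pinehurst 26; Claybrook 4; Stonebridge 3; Millford 2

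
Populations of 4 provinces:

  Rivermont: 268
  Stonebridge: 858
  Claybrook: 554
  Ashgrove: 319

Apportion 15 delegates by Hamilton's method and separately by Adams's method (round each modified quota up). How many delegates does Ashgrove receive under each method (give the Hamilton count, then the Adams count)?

Hamilton: Rivermont 2, Stonebridge 7, Claybrook 4, Ashgrove 2.
Adams: Rivermont 2, Stonebridge 6, Claybrook 4, Ashgrove 3.
Ashgrove gets 2 under Hamilton and 3 under Adams.

2 and 3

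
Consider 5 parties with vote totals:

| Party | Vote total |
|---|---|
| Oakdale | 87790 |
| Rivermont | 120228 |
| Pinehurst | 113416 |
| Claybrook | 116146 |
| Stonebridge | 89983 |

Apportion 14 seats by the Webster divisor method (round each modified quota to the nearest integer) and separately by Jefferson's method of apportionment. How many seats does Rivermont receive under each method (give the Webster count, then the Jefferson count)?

3 and 4

Webster: Oakdale 2, Rivermont 3, Pinehurst 3, Claybrook 3, Stonebridge 3.
Jefferson: Oakdale 2, Rivermont 4, Pinehurst 3, Claybrook 3, Stonebridge 2.
Rivermont gets 3 under Webster and 4 under Jefferson.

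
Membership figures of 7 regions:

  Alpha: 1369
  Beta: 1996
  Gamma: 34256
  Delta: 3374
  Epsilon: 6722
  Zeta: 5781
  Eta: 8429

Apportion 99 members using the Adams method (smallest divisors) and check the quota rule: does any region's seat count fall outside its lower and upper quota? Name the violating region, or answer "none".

Standard quotas: Alpha 2.189, Beta 3.191, Gamma 54.764, Delta 5.394, Epsilon 10.746, Zeta 9.242, Eta 13.475.
Adams allocation: Alpha 3, Beta 4, Gamma 53, Delta 6, Epsilon 11, Zeta 9, Eta 13.
Gamma has quota 54.764 (lower 54, upper 55) but receives 53 — outside the quota interval.

Gamma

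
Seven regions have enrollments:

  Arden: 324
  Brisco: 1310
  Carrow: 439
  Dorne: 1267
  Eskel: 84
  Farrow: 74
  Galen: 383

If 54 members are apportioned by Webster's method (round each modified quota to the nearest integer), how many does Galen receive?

5

Standard divisor 3881/54 ≈ 71.87; standard quotas: Arden 4.508, Brisco 18.227, Carrow 6.108, Dorne 17.629, Eskel 1.169, Farrow 1.030, Galen 5.329.
Rounding to the nearest integer gives Arden 5, Brisco 18, Carrow 6, Dorne 18, Eskel 1, Farrow 1, Galen 5 — total 54, matching the house size, so no adjustment is needed.
Galen receives 5.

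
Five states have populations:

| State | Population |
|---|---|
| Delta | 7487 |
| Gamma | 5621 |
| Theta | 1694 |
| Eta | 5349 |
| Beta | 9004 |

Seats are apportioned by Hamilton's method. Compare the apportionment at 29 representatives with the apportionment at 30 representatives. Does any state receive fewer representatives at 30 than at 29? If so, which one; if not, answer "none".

none

At 29 seats: Delta 7, Gamma 6, Theta 2, Eta 5, Beta 9.
At 30 seats: Delta 8, Gamma 6, Theta 2, Eta 5, Beta 9.
No state's allocation decreased.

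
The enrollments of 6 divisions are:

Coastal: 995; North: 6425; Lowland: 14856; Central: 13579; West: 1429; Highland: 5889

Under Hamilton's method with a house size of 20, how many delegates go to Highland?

Standard divisor: 43173 ÷ 20 ≈ 2158.65.
Standard quotas: Coastal 0.4609, North 2.9764, Lowland 6.8821, Central 6.2905, West 0.6620, Highland 2.7281.
Lower quotas: Coastal 0, North 2, Lowland 6, Central 6, West 0, Highland 2 (sum 16, leaving 4 seats).
Remainders in descending order: North 0.9764, Lowland 0.8821, Highland 0.7281, West 0.6620, Coastal 0.4609, Central 0.2905.
Largest remainders: North, Lowland, Highland, West receive the extra seats.
Highland receives 3.

3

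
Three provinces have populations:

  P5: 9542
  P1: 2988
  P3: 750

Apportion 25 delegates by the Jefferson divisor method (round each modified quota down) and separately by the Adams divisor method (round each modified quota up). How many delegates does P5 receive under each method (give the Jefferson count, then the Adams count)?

Jefferson: P5 19, P1 5, P3 1.
Adams: P5 17, P1 6, P3 2.
P5 gets 19 under Jefferson and 17 under Adams.

19 and 17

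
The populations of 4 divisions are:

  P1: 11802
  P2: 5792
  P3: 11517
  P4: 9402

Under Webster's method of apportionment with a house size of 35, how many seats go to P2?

Standard divisor 38513/35 ≈ 1100.371; standard quotas: P1 10.725, P2 5.264, P3 10.466, P4 8.544.
Rounding to the nearest integer gives P1 11, P2 5, P3 10, P4 9 — total 35, matching the house size, so no adjustment is needed.
P2 receives 5.

5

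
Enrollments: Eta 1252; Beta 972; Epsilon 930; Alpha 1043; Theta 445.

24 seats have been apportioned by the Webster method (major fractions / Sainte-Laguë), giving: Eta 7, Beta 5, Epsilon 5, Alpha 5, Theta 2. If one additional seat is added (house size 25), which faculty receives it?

Alpha

Priority for the next seat is population ÷ (current seats + 0.5).
Priorities: Eta 166.933, Beta 176.727, Epsilon 169.091, Alpha 189.636, Theta 178.000.
Highest priority: Alpha.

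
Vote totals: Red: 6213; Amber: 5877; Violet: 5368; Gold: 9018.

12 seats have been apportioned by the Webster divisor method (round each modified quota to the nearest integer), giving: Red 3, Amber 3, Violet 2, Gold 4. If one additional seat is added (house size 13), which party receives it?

Violet

Priority for the next seat is population ÷ (current seats + 0.5).
Priorities: Red 1775.143, Amber 1679.143, Violet 2147.200, Gold 2004.000.
Highest priority: Violet.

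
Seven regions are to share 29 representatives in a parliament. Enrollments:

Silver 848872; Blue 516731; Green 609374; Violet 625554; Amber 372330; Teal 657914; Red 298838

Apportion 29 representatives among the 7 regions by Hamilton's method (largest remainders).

Total 3929613; standard divisor 3929613/29 ≈ 135503.897.
Standard quotas: Silver 6.2646, Blue 3.8134, Green 4.4971, Violet 4.6165, Amber 2.7477, Teal 4.8553, Red 2.2054.
Lower quotas: Silver 6, Blue 3, Green 4, Violet 4, Amber 2, Teal 4, Red 2 (sum 25, leaving 4 seats).
Remainders in descending order: Teal 0.8553, Blue 0.8134, Amber 0.7477, Violet 0.6165, Green 0.4971, Silver 0.2646, Red 0.2054.
The surplus seats go to Teal, Blue, Amber, Violet.

Silver 6, Blue 4, Green 4, Violet 5, Amber 3, Teal 5, Red 2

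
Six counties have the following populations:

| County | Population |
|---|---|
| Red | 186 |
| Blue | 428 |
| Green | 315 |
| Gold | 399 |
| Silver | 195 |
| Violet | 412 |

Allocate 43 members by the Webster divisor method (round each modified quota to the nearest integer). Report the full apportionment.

Standard divisor 1935/43 ≈ 45; standard quotas: Red 4.133, Blue 9.511, Green 7.000, Gold 8.867, Silver 4.333, Violet 9.156.
Rounding to the nearest integer gives Red 4, Blue 10, Green 7, Gold 9, Silver 4, Violet 9 — total 43, matching the house size, so no adjustment is needed.

Red: 4, Blue: 10, Green: 7, Gold: 9, Silver: 4, Violet: 9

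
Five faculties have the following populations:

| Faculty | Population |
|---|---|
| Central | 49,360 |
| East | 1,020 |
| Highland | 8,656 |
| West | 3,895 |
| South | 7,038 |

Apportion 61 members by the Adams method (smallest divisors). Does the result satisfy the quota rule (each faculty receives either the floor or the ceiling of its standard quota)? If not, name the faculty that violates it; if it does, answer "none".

Central

Standard quotas: Central 43.033, East 0.889, Highland 7.546, West 3.396, South 6.136.
Adams allocation: Central 42, East 1, Highland 8, West 4, South 6.
Central has quota 43.033 (lower 43, upper 44) but receives 42 — outside the quota interval.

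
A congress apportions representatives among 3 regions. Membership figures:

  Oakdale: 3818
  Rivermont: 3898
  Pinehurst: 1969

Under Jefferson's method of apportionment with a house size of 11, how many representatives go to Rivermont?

Standard divisor 9685/11 ≈ 880.455; standard quotas: Oakdale 4.336, Rivermont 4.427, Pinehurst 2.236.
Rounding down gives 4, 4, 2 = 10 seats, so the divisor must be adjusted.
With modified divisor 770: modified quotas Oakdale 4.958, Rivermont 5.062, Pinehurst 2.557.
Rounding down: Oakdale 4, Rivermont 5, Pinehurst 2 (total 11).
Rivermont receives 5.

5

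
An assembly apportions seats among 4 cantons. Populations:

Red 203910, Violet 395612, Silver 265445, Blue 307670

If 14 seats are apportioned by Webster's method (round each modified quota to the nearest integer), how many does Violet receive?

5

Standard divisor 1172637/14 ≈ 83759.786; standard quotas: Red 2.434, Violet 4.723, Silver 3.169, Blue 3.673.
Rounding to the nearest integer gives Red 2, Violet 5, Silver 3, Blue 4 — total 14, matching the house size, so no adjustment is needed.
Violet receives 5.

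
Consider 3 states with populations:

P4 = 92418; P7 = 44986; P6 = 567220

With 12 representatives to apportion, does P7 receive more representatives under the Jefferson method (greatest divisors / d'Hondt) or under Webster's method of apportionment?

Jefferson: P4 1, P7 0, P6 11.
Webster: P4 2, P7 1, P6 9.
P7 gets 0 under Jefferson and 1 under Webster.

Webster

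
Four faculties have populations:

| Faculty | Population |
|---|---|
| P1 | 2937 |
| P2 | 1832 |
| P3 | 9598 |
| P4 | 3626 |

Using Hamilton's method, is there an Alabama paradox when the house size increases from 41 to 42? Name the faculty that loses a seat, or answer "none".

At 41 seats: P1 7, P2 4, P3 22, P4 8.
At 42 seats: P1 7, P2 4, P3 22, P4 9.
No faculty's allocation decreased.

none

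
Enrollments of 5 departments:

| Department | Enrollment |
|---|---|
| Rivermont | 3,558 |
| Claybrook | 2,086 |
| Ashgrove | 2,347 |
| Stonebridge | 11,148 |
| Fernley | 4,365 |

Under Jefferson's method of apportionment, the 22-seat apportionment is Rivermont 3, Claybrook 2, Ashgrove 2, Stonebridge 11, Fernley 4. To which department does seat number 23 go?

Priority for the next seat is population ÷ (current seats + 1).
Priorities: Rivermont 889.500, Claybrook 695.333, Ashgrove 782.333, Stonebridge 929.000, Fernley 873.000.
Highest priority: Stonebridge.

Stonebridge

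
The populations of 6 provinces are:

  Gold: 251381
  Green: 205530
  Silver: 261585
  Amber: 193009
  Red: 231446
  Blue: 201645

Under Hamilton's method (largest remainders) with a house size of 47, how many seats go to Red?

8

Standard divisor: 1344596 ÷ 47 ≈ 28608.426.
Standard quotas: Gold 8.7870, Green 7.1842, Silver 9.1436, Amber 6.7466, Red 8.0901, Blue 7.0484.
Lower quotas: Gold 8, Green 7, Silver 9, Amber 6, Red 8, Blue 7 (sum 45, leaving 2 seats).
Remainders in descending order: Gold 0.7870, Amber 0.7466, Green 0.1842, Silver 0.1436, Red 0.0901, Blue 0.0484.
The surplus seats go to Gold, Amber.
Red receives 8.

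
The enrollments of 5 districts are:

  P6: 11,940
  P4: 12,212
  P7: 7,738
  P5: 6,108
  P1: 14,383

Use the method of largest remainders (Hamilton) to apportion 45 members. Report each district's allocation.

P6 10, P4 11, P7 7, P5 5, P1 12

Total 52381; standard divisor 52381/45 ≈ 1164.022.
Standard quotas: P6 10.2575, P4 10.4912, P7 6.6476, P5 5.2473, P1 12.3563.
Lower quotas: P6 10, P4 10, P7 6, P5 5, P1 12 (sum 43, leaving 2 seats).
Remainders in descending order: P7 0.6476, P4 0.4912, P1 0.3563, P6 0.2575, P5 0.2473.
The surplus seats go to P7, P4.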